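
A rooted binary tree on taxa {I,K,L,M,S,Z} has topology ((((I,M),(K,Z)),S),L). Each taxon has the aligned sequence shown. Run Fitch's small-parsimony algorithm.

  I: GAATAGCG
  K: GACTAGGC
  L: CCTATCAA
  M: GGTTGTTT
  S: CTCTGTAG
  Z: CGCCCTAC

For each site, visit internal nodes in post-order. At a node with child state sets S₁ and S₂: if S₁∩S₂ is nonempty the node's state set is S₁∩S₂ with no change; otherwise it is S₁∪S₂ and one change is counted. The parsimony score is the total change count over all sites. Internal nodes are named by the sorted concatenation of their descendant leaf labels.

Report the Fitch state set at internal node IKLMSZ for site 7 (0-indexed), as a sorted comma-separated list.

site 0, node IM: I={G} ∩ M={G} → {G} (+0)
site 0, node KZ: K={G} ∪ Z={C} → {C,G} (+1)
site 0, node IKMZ: IM={G} ∩ KZ={C,G} → {G} (+0)
site 0, node IKMSZ: IKMZ={G} ∪ S={C} → {C,G} (+1)
site 0, node IKLMSZ: IKMSZ={C,G} ∩ L={C} → {C} (+0)
site 1, node IM: I={A} ∪ M={G} → {A,G} (+1)
site 1, node KZ: K={A} ∪ Z={G} → {A,G} (+1)
site 1, node IKMZ: IM={A,G} ∩ KZ={A,G} → {A,G} (+0)
site 1, node IKMSZ: IKMZ={A,G} ∪ S={T} → {A,G,T} (+1)
site 1, node IKLMSZ: IKMSZ={A,G,T} ∪ L={C} → {A,C,G,T} (+1)
site 2, node IM: I={A} ∪ M={T} → {A,T} (+1)
site 2, node KZ: K={C} ∩ Z={C} → {C} (+0)
site 2, node IKMZ: IM={A,T} ∪ KZ={C} → {A,C,T} (+1)
site 2, node IKMSZ: IKMZ={A,C,T} ∩ S={C} → {C} (+0)
site 2, node IKLMSZ: IKMSZ={C} ∪ L={T} → {C,T} (+1)
site 3, node IM: I={T} ∩ M={T} → {T} (+0)
site 3, node KZ: K={T} ∪ Z={C} → {C,T} (+1)
site 3, node IKMZ: IM={T} ∩ KZ={C,T} → {T} (+0)
site 3, node IKMSZ: IKMZ={T} ∩ S={T} → {T} (+0)
site 3, node IKLMSZ: IKMSZ={T} ∪ L={A} → {A,T} (+1)
site 4, node IM: I={A} ∪ M={G} → {A,G} (+1)
site 4, node KZ: K={A} ∪ Z={C} → {A,C} (+1)
site 4, node IKMZ: IM={A,G} ∩ KZ={A,C} → {A} (+0)
site 4, node IKMSZ: IKMZ={A} ∪ S={G} → {A,G} (+1)
site 4, node IKLMSZ: IKMSZ={A,G} ∪ L={T} → {A,G,T} (+1)
site 5, node IM: I={G} ∪ M={T} → {G,T} (+1)
site 5, node KZ: K={G} ∪ Z={T} → {G,T} (+1)
site 5, node IKMZ: IM={G,T} ∩ KZ={G,T} → {G,T} (+0)
site 5, node IKMSZ: IKMZ={G,T} ∩ S={T} → {T} (+0)
site 5, node IKLMSZ: IKMSZ={T} ∪ L={C} → {C,T} (+1)
site 6, node IM: I={C} ∪ M={T} → {C,T} (+1)
site 6, node KZ: K={G} ∪ Z={A} → {A,G} (+1)
site 6, node IKMZ: IM={C,T} ∪ KZ={A,G} → {A,C,G,T} (+1)
site 6, node IKMSZ: IKMZ={A,C,G,T} ∩ S={A} → {A} (+0)
site 6, node IKLMSZ: IKMSZ={A} ∩ L={A} → {A} (+0)
site 7, node IM: I={G} ∪ M={T} → {G,T} (+1)
site 7, node KZ: K={C} ∩ Z={C} → {C} (+0)
site 7, node IKMZ: IM={G,T} ∪ KZ={C} → {C,G,T} (+1)
site 7, node IKMSZ: IKMZ={C,G,T} ∩ S={G} → {G} (+0)
site 7, node IKLMSZ: IKMSZ={G} ∪ L={A} → {A,G} (+1)
per-site changes: [2, 4, 3, 2, 4, 3, 3, 3]; total = 24

A,G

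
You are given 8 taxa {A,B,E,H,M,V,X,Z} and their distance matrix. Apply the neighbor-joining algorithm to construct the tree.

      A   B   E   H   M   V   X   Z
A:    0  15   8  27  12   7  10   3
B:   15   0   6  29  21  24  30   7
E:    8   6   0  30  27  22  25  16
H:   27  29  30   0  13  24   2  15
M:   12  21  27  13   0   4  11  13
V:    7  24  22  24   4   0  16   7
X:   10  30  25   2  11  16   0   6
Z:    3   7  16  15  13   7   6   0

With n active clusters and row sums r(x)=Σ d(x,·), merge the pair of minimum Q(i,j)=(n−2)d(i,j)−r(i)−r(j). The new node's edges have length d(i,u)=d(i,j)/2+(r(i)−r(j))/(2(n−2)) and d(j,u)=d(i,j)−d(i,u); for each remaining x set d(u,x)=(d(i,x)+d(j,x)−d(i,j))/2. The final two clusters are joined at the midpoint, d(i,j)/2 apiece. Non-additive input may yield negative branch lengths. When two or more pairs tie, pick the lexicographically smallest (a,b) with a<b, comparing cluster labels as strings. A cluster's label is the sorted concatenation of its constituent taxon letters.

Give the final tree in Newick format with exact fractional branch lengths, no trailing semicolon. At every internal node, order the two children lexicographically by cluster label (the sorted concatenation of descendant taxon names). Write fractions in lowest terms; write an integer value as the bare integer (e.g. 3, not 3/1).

1. join B+E (d=6, Q=-230) ⇒ BE; edges |B|=17/6, |E|=19/6
  updated: d(A,BE)=17/2, d(BE,H)=53/2, d(BE,M)=21, d(BE,V)=20, d(BE,X)=49/2, d(BE,Z)=17/2
2. join H+X (d=2, Q=-167) ⇒ HX; edges |H|=24/5, |X|=-14/5
  updated: d(A,HX)=35/2, d(BE,HX)=49/2, d(HX,M)=11, d(HX,V)=19, d(HX,Z)=19/2
3. join M+V (d=4, Q=-102) ⇒ MV; edges |M|=5/2, |V|=3/2
  updated: d(A,MV)=15/2, d(BE,MV)=37/2, d(HX,MV)=13, d(MV,Z)=8
4. join HX+MV (d=13, Q=-145/2) ⇒ HMVX; edges |HX|=113/12, |MV|=43/12
  updated: d(A,HMVX)=6, d(BE,HMVX)=15, d(HMVX,Z)=9/4
5. join A+BE (d=17/2, Q=-65/2) ⇒ ABE; edges |A|=5/8, |BE|=63/8
  updated: d(ABE,HMVX)=25/4, d(ABE,Z)=3/2
6. join ABE+HMVX (d=25/4, Q=-10) ⇒ ABEHMVX; edges |ABE|=11/4, |HMVX|=7/2
  updated: d(ABEHMVX,Z)=-5/4
7. join ABEHMVX+Z (d=-5/4) ⇒ ABEHMVXZ; edges |ABEHMVX|=-5/8, |Z|=-5/8
final tree: (((A:5/8,(B:17/6,E:19/6):63/8):11/4,((H:24/5,X:-14/5):113/12,(M:5/2,V:3/2):43/12):7/2):-5/8,Z:-5/8)
total length: 77/2

(((A:5/8,(B:17/6,E:19/6):63/8):11/4,((H:24/5,X:-14/5):113/12,(M:5/2,V:3/2):43/12):7/2):-5/8,Z:-5/8)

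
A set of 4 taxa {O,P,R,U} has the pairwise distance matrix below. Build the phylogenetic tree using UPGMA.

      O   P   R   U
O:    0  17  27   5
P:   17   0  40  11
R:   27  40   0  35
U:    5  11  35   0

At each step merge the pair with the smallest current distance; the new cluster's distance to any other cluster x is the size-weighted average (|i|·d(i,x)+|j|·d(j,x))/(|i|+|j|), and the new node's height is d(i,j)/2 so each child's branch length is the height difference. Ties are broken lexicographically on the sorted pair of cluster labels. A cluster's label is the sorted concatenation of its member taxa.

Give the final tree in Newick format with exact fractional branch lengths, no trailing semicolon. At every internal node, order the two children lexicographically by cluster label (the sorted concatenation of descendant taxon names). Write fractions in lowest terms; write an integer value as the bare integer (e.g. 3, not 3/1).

step 1: merge (O,U) at d=5; branch lengths O→5/2, U→5/2; new cluster OU
  updated: d(OU,P)=14, d(OU,R)=31
step 2: merge (OU,P) at d=14; branch lengths OU→9/2, P→7; new cluster OPU
  updated: d(OPU,R)=34
step 3: merge (OPU,R) at d=34; branch lengths OPU→10, R→17; new cluster OPRU
final tree: (((O:5/2,U:5/2):9/2,P:7):10,R:17)
total length: 87/2

(((O:5/2,U:5/2):9/2,P:7):10,R:17)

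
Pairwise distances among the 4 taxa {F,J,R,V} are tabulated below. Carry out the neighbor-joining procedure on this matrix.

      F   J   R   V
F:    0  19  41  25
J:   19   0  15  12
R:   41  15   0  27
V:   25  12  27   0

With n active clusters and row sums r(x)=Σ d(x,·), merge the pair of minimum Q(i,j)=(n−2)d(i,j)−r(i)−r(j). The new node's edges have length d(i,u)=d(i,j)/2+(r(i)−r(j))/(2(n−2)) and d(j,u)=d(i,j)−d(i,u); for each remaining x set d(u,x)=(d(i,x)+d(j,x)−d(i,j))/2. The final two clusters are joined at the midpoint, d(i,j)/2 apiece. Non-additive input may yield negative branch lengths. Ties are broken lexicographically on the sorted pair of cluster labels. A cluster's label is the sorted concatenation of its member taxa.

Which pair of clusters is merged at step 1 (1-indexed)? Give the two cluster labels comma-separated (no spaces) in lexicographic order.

1. join F+V (d=25, Q=-99) ⇒ FV; edges |F|=71/4, |V|=29/4
  updated: d(FV,J)=3, d(FV,R)=43/2
2. join FV+J (d=3, Q=-79/2) ⇒ FJV; edges |FV|=19/4, |J|=-7/4
  updated: d(FJV,R)=67/4
3. join FJV+R (d=67/4) ⇒ FJRV; edges |FJV|=67/8, |R|=67/8
final tree: (((F:71/4,V:29/4):19/4,J:-7/4):67/8,R:67/8)
total length: 179/4

F,V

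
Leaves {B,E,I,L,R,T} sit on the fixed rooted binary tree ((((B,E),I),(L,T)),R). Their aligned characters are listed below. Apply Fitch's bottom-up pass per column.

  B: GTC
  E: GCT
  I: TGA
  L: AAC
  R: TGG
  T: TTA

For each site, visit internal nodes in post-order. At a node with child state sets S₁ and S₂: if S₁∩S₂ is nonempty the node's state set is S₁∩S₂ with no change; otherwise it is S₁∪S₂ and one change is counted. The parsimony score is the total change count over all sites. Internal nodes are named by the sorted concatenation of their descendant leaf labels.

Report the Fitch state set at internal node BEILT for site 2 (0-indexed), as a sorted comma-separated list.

site 0, node BE: B={G} ∩ E={G} → {G} (+0)
site 0, node BEI: BE={G} ∪ I={T} → {G,T} (+1)
site 0, node LT: L={A} ∪ T={T} → {A,T} (+1)
site 0, node BEILT: BEI={G,T} ∩ LT={A,T} → {T} (+0)
site 0, node BEILRT: BEILT={T} ∩ R={T} → {T} (+0)
site 1, node BE: B={T} ∪ E={C} → {C,T} (+1)
site 1, node BEI: BE={C,T} ∪ I={G} → {C,G,T} (+1)
site 1, node LT: L={A} ∪ T={T} → {A,T} (+1)
site 1, node BEILT: BEI={C,G,T} ∩ LT={A,T} → {T} (+0)
site 1, node BEILRT: BEILT={T} ∪ R={G} → {G,T} (+1)
site 2, node BE: B={C} ∪ E={T} → {C,T} (+1)
site 2, node BEI: BE={C,T} ∪ I={A} → {A,C,T} (+1)
site 2, node LT: L={C} ∪ T={A} → {A,C} (+1)
site 2, node BEILT: BEI={A,C,T} ∩ LT={A,C} → {A,C} (+0)
site 2, node BEILRT: BEILT={A,C} ∪ R={G} → {A,C,G} (+1)
per-site changes: [2, 4, 4]; total = 10

A,C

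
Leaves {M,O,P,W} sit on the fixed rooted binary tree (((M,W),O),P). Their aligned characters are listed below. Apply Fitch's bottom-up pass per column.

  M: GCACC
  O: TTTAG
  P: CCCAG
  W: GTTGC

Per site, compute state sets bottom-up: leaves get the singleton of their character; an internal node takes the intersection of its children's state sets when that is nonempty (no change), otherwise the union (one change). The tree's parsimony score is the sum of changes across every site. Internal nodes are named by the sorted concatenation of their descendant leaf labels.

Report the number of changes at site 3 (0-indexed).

[col 0] MW: children M:{G}, W:{G} ∩→ {G}; cost 0
[col 0] MOW: children MW:{G}, O:{T} ∪→ {G,T}; cost 1
[col 0] MOPW: children MOW:{G,T}, P:{C} ∪→ {C,G,T}; cost 1
[col 1] MW: children M:{C}, W:{T} ∪→ {C,T}; cost 1
[col 1] MOW: children MW:{C,T}, O:{T} ∩→ {T}; cost 0
[col 1] MOPW: children MOW:{T}, P:{C} ∪→ {C,T}; cost 1
[col 2] MW: children M:{A}, W:{T} ∪→ {A,T}; cost 1
[col 2] MOW: children MW:{A,T}, O:{T} ∩→ {T}; cost 0
[col 2] MOPW: children MOW:{T}, P:{C} ∪→ {C,T}; cost 1
[col 3] MW: children M:{C}, W:{G} ∪→ {C,G}; cost 1
[col 3] MOW: children MW:{C,G}, O:{A} ∪→ {A,C,G}; cost 1
[col 3] MOPW: children MOW:{A,C,G}, P:{A} ∩→ {A}; cost 0
[col 4] MW: children M:{C}, W:{C} ∩→ {C}; cost 0
[col 4] MOW: children MW:{C}, O:{G} ∪→ {C,G}; cost 1
[col 4] MOPW: children MOW:{C,G}, P:{G} ∩→ {G}; cost 0
per-site changes: [2, 2, 2, 2, 1]; total = 9

2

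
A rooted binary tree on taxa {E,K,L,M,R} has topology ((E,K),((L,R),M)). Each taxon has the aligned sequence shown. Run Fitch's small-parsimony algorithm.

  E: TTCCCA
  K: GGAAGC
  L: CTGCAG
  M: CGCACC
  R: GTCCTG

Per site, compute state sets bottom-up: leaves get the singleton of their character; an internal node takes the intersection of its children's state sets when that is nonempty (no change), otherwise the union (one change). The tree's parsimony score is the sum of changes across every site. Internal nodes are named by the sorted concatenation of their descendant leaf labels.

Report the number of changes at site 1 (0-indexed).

2

site 0, node EK: E={T} ∪ K={G} → {G,T} (+1)
site 0, node LR: L={C} ∪ R={G} → {C,G} (+1)
site 0, node LMR: LR={C,G} ∩ M={C} → {C} (+0)
site 0, node EKLMR: EK={G,T} ∪ LMR={C} → {C,G,T} (+1)
site 1, node EK: E={T} ∪ K={G} → {G,T} (+1)
site 1, node LR: L={T} ∩ R={T} → {T} (+0)
site 1, node LMR: LR={T} ∪ M={G} → {G,T} (+1)
site 1, node EKLMR: EK={G,T} ∩ LMR={G,T} → {G,T} (+0)
site 2, node EK: E={C} ∪ K={A} → {A,C} (+1)
site 2, node LR: L={G} ∪ R={C} → {C,G} (+1)
site 2, node LMR: LR={C,G} ∩ M={C} → {C} (+0)
site 2, node EKLMR: EK={A,C} ∩ LMR={C} → {C} (+0)
site 3, node EK: E={C} ∪ K={A} → {A,C} (+1)
site 3, node LR: L={C} ∩ R={C} → {C} (+0)
site 3, node LMR: LR={C} ∪ M={A} → {A,C} (+1)
site 3, node EKLMR: EK={A,C} ∩ LMR={A,C} → {A,C} (+0)
site 4, node EK: E={C} ∪ K={G} → {C,G} (+1)
site 4, node LR: L={A} ∪ R={T} → {A,T} (+1)
site 4, node LMR: LR={A,T} ∪ M={C} → {A,C,T} (+1)
site 4, node EKLMR: EK={C,G} ∩ LMR={A,C,T} → {C} (+0)
site 5, node EK: E={A} ∪ K={C} → {A,C} (+1)
site 5, node LR: L={G} ∩ R={G} → {G} (+0)
site 5, node LMR: LR={G} ∪ M={C} → {C,G} (+1)
site 5, node EKLMR: EK={A,C} ∩ LMR={C,G} → {C} (+0)
per-site changes: [3, 2, 2, 2, 3, 2]; total = 14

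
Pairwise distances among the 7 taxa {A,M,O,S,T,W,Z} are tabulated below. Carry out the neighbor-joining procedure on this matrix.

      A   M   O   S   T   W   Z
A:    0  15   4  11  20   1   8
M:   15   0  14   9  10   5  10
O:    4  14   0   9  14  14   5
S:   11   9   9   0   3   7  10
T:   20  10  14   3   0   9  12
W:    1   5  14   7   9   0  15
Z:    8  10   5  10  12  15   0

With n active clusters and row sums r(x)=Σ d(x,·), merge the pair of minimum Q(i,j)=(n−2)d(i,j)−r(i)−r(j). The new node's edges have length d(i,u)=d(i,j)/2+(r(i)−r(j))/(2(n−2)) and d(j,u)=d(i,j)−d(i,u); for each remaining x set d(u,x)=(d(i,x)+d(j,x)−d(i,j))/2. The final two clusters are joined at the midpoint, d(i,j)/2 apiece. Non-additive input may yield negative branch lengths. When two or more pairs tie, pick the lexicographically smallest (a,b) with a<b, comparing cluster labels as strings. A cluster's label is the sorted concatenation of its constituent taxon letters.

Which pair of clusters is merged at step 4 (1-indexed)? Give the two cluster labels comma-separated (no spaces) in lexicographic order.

AW,OZ

step 1: merge (A,W) at d=1, Q=-105; branch lengths A→13/10, W→-3/10; new cluster AW
  updated: d(AW,M)=19/2, d(AW,O)=17/2, d(AW,S)=17/2, d(AW,T)=14, d(AW,Z)=11
step 2: merge (S,T) at d=3, Q=-161/2; branch lengths S→-3/16, T→51/16; new cluster ST
  updated: d(AW,ST)=39/4, d(M,ST)=8, d(O,ST)=10, d(ST,Z)=19/2
step 3: merge (O,Z) at d=5, Q=-58; branch lengths O→17/6, Z→13/6; new cluster OZ
  updated: d(AW,OZ)=29/4, d(M,OZ)=19/2, d(OZ,ST)=29/4
step 4: merge (AW,OZ) at d=29/4, Q=-36; branch lengths AW→17/4, OZ→3; new cluster AOWZ
  updated: d(AOWZ,M)=47/8, d(AOWZ,ST)=39/8
step 5: merge (AOWZ,M) at d=47/8, Q=-75/4; branch lengths AOWZ→11/8, M→9/2; new cluster AMOWZ
  updated: d(AMOWZ,ST)=7/2
step 6: merge (AMOWZ,ST) at d=7/2; branch lengths AMOWZ→7/4, ST→7/4; new cluster AMOSTWZ
final tree: ((((A:13/10,W:-3/10):17/4,(O:17/6,Z:13/6):3):11/8,M:9/2):7/4,(S:-3/16,T:51/16):7/4)
total length: 205/8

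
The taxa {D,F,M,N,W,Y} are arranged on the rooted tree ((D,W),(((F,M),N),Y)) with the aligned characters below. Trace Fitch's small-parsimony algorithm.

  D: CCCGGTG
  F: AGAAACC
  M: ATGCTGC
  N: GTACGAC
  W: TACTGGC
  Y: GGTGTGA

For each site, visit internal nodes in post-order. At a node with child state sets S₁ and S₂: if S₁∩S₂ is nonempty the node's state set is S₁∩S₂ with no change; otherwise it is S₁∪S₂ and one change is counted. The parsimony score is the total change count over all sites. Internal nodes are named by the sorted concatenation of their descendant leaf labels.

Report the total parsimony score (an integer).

site 0, node DW: D={C} ∪ W={T} → {C,T} (+1)
site 0, node FM: F={A} ∩ M={A} → {A} (+0)
site 0, node FMN: FM={A} ∪ N={G} → {A,G} (+1)
site 0, node FMNY: FMN={A,G} ∩ Y={G} → {G} (+0)
site 0, node DFMNWY: DW={C,T} ∪ FMNY={G} → {C,G,T} (+1)
site 1, node DW: D={C} ∪ W={A} → {A,C} (+1)
site 1, node FM: F={G} ∪ M={T} → {G,T} (+1)
site 1, node FMN: FM={G,T} ∩ N={T} → {T} (+0)
site 1, node FMNY: FMN={T} ∪ Y={G} → {G,T} (+1)
site 1, node DFMNWY: DW={A,C} ∪ FMNY={G,T} → {A,C,G,T} (+1)
site 2, node DW: D={C} ∩ W={C} → {C} (+0)
site 2, node FM: F={A} ∪ M={G} → {A,G} (+1)
site 2, node FMN: FM={A,G} ∩ N={A} → {A} (+0)
site 2, node FMNY: FMN={A} ∪ Y={T} → {A,T} (+1)
site 2, node DFMNWY: DW={C} ∪ FMNY={A,T} → {A,C,T} (+1)
site 3, node DW: D={G} ∪ W={T} → {G,T} (+1)
site 3, node FM: F={A} ∪ M={C} → {A,C} (+1)
site 3, node FMN: FM={A,C} ∩ N={C} → {C} (+0)
site 3, node FMNY: FMN={C} ∪ Y={G} → {C,G} (+1)
site 3, node DFMNWY: DW={G,T} ∩ FMNY={C,G} → {G} (+0)
site 4, node DW: D={G} ∩ W={G} → {G} (+0)
site 4, node FM: F={A} ∪ M={T} → {A,T} (+1)
site 4, node FMN: FM={A,T} ∪ N={G} → {A,G,T} (+1)
site 4, node FMNY: FMN={A,G,T} ∩ Y={T} → {T} (+0)
site 4, node DFMNWY: DW={G} ∪ FMNY={T} → {G,T} (+1)
site 5, node DW: D={T} ∪ W={G} → {G,T} (+1)
site 5, node FM: F={C} ∪ M={G} → {C,G} (+1)
site 5, node FMN: FM={C,G} ∪ N={A} → {A,C,G} (+1)
site 5, node FMNY: FMN={A,C,G} ∩ Y={G} → {G} (+0)
site 5, node DFMNWY: DW={G,T} ∩ FMNY={G} → {G} (+0)
site 6, node DW: D={G} ∪ W={C} → {C,G} (+1)
site 6, node FM: F={C} ∩ M={C} → {C} (+0)
site 6, node FMN: FM={C} ∩ N={C} → {C} (+0)
site 6, node FMNY: FMN={C} ∪ Y={A} → {A,C} (+1)
site 6, node DFMNWY: DW={C,G} ∩ FMNY={A,C} → {C} (+0)
per-site changes: [3, 4, 3, 3, 3, 3, 2]; total = 21

21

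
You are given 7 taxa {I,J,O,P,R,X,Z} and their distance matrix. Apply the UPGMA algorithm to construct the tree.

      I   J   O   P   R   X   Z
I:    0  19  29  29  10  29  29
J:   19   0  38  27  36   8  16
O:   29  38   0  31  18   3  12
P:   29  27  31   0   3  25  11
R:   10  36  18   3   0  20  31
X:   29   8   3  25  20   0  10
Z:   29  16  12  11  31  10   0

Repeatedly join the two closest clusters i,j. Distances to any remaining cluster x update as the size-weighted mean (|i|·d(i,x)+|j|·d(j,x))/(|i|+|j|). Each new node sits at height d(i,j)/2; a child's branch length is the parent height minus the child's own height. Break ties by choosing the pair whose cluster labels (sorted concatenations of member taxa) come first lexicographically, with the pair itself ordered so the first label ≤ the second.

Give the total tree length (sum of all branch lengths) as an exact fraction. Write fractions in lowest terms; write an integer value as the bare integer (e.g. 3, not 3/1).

step 1: merge (O,X) at d=3; branch lengths O→3/2, X→3/2; new cluster OX
  updated: d(I,OX)=29, d(J,OX)=23, d(OX,P)=28, d(OX,R)=19, d(OX,Z)=11
step 2: merge (P,R) at d=3; branch lengths P→3/2, R→3/2; new cluster PR
  updated: d(I,PR)=39/2, d(J,PR)=63/2, d(OX,PR)=47/2, d(PR,Z)=21
step 3: merge (OX,Z) at d=11; branch lengths OX→4, Z→11/2; new cluster OXZ
  updated: d(I,OXZ)=29, d(J,OXZ)=62/3, d(OXZ,PR)=68/3
step 4: merge (I,J) at d=19; branch lengths I→19/2, J→19/2; new cluster IJ
  updated: d(IJ,OXZ)=149/6, d(IJ,PR)=51/2
step 5: merge (OXZ,PR) at d=68/3; branch lengths OXZ→35/6, PR→59/6; new cluster OPRXZ
  updated: d(IJ,OPRXZ)=251/10
step 6: merge (IJ,OPRXZ) at d=251/10; branch lengths IJ→61/20, OPRXZ→73/60; new cluster IJOPRXZ
final tree: ((I:19/2,J:19/2):61/20,(((O:3/2,X:3/2):4,Z:11/2):35/6,(P:3/2,R:3/2):59/6):73/60)
total length: 1633/30

1633/30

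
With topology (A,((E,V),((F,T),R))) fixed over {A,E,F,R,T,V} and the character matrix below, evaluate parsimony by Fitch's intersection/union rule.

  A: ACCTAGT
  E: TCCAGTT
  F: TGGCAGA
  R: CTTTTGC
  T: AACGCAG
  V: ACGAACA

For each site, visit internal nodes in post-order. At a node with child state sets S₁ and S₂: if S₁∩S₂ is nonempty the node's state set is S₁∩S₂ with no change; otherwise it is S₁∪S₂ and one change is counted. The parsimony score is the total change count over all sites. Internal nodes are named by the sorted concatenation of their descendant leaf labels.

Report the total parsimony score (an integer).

[col 0] EV: children E:{T}, V:{A} ∪→ {A,T}; cost 1
[col 0] FT: children F:{T}, T:{A} ∪→ {A,T}; cost 1
[col 0] FRT: children FT:{A,T}, R:{C} ∪→ {A,C,T}; cost 1
[col 0] EFRTV: children EV:{A,T}, FRT:{A,C,T} ∩→ {A,T}; cost 0
[col 0] AEFRTV: children A:{A}, EFRTV:{A,T} ∩→ {A}; cost 0
[col 1] EV: children E:{C}, V:{C} ∩→ {C}; cost 0
[col 1] FT: children F:{G}, T:{A} ∪→ {A,G}; cost 1
[col 1] FRT: children FT:{A,G}, R:{T} ∪→ {A,G,T}; cost 1
[col 1] EFRTV: children EV:{C}, FRT:{A,G,T} ∪→ {A,C,G,T}; cost 1
[col 1] AEFRTV: children A:{C}, EFRTV:{A,C,G,T} ∩→ {C}; cost 0
[col 2] EV: children E:{C}, V:{G} ∪→ {C,G}; cost 1
[col 2] FT: children F:{G}, T:{C} ∪→ {C,G}; cost 1
[col 2] FRT: children FT:{C,G}, R:{T} ∪→ {C,G,T}; cost 1
[col 2] EFRTV: children EV:{C,G}, FRT:{C,G,T} ∩→ {C,G}; cost 0
[col 2] AEFRTV: children A:{C}, EFRTV:{C,G} ∩→ {C}; cost 0
[col 3] EV: children E:{A}, V:{A} ∩→ {A}; cost 0
[col 3] FT: children F:{C}, T:{G} ∪→ {C,G}; cost 1
[col 3] FRT: children FT:{C,G}, R:{T} ∪→ {C,G,T}; cost 1
[col 3] EFRTV: children EV:{A}, FRT:{C,G,T} ∪→ {A,C,G,T}; cost 1
[col 3] AEFRTV: children A:{T}, EFRTV:{A,C,G,T} ∩→ {T}; cost 0
[col 4] EV: children E:{G}, V:{A} ∪→ {A,G}; cost 1
[col 4] FT: children F:{A}, T:{C} ∪→ {A,C}; cost 1
[col 4] FRT: children FT:{A,C}, R:{T} ∪→ {A,C,T}; cost 1
[col 4] EFRTV: children EV:{A,G}, FRT:{A,C,T} ∩→ {A}; cost 0
[col 4] AEFRTV: children A:{A}, EFRTV:{A} ∩→ {A}; cost 0
[col 5] EV: children E:{T}, V:{C} ∪→ {C,T}; cost 1
[col 5] FT: children F:{G}, T:{A} ∪→ {A,G}; cost 1
[col 5] FRT: children FT:{A,G}, R:{G} ∩→ {G}; cost 0
[col 5] EFRTV: children EV:{C,T}, FRT:{G} ∪→ {C,G,T}; cost 1
[col 5] AEFRTV: children A:{G}, EFRTV:{C,G,T} ∩→ {G}; cost 0
[col 6] EV: children E:{T}, V:{A} ∪→ {A,T}; cost 1
[col 6] FT: children F:{A}, T:{G} ∪→ {A,G}; cost 1
[col 6] FRT: children FT:{A,G}, R:{C} ∪→ {A,C,G}; cost 1
[col 6] EFRTV: children EV:{A,T}, FRT:{A,C,G} ∩→ {A}; cost 0
[col 6] AEFRTV: children A:{T}, EFRTV:{A} ∪→ {A,T}; cost 1
per-site changes: [3, 3, 3, 3, 3, 3, 4]; total = 22

22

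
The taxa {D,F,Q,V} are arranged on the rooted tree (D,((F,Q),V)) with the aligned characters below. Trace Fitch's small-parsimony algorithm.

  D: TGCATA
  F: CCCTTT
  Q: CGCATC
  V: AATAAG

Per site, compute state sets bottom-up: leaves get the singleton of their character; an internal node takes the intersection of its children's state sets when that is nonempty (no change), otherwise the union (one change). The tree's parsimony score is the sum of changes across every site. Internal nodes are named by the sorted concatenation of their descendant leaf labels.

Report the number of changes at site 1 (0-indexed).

2

FQ@0: {C} ∩ {C} = {C} (intersection, +0)
FQV@0: {C} ∪ {A} = {A,C} (union, +1)
DFQV@0: {T} ∪ {A,C} = {A,C,T} (union, +1)
FQ@1: {C} ∪ {G} = {C,G} (union, +1)
FQV@1: {C,G} ∪ {A} = {A,C,G} (union, +1)
DFQV@1: {G} ∩ {A,C,G} = {G} (intersection, +0)
FQ@2: {C} ∩ {C} = {C} (intersection, +0)
FQV@2: {C} ∪ {T} = {C,T} (union, +1)
DFQV@2: {C} ∩ {C,T} = {C} (intersection, +0)
FQ@3: {T} ∪ {A} = {A,T} (union, +1)
FQV@3: {A,T} ∩ {A} = {A} (intersection, +0)
DFQV@3: {A} ∩ {A} = {A} (intersection, +0)
FQ@4: {T} ∩ {T} = {T} (intersection, +0)
FQV@4: {T} ∪ {A} = {A,T} (union, +1)
DFQV@4: {T} ∩ {A,T} = {T} (intersection, +0)
FQ@5: {T} ∪ {C} = {C,T} (union, +1)
FQV@5: {C,T} ∪ {G} = {C,G,T} (union, +1)
DFQV@5: {A} ∪ {C,G,T} = {A,C,G,T} (union, +1)
per-site changes: [2, 2, 1, 1, 1, 3]; total = 10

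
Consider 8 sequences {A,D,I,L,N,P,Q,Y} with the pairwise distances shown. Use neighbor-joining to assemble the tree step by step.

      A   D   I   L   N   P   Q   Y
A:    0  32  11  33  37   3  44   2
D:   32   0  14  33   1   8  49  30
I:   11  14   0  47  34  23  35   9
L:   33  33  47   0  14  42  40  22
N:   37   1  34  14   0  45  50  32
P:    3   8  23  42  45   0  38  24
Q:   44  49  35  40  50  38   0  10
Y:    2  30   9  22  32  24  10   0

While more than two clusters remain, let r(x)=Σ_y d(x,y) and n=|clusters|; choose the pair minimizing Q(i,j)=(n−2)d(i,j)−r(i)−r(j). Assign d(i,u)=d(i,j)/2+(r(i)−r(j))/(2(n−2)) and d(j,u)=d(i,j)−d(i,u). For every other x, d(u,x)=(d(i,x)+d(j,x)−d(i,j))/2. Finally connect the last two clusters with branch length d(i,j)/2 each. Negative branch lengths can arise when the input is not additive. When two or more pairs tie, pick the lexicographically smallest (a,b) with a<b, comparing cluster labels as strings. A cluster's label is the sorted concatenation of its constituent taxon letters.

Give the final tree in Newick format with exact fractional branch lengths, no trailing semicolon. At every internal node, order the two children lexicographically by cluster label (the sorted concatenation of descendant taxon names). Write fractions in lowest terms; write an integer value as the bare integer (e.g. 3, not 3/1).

((((A:-33/16,P:81/16):63/8,I:61/8):53/16,((D:-10/3,N:13/3):47/5,L:68/5):179/16):123/32,(Q:409/24,Y:-169/24):123/32)

step 1: merge (D,N) at d=1, Q=-374; branch lengths D→-10/3, N→13/3; new cluster DN
  updated: d(A,DN)=34, d(DN,I)=47/2, d(DN,L)=23, d(DN,P)=26, d(DN,Q)=49, d(DN,Y)=61/2
step 2: merge (DN,L) at d=23, Q=-278; branch lengths DN→47/5, L→68/5; new cluster DLN
  updated: d(A,DLN)=22, d(DLN,I)=95/4, d(DLN,P)=45/2, d(DLN,Q)=33, d(DLN,Y)=59/4
step 3: merge (A,P) at d=3, Q=-361/2; branch lengths A→-33/16, P→81/16; new cluster AP
  updated: d(AP,DLN)=83/4, d(AP,I)=31/2, d(AP,Q)=79/2, d(AP,Y)=23/2
step 4: merge (Q,Y) at d=10, Q=-531/4; branch lengths Q→409/24, Y→-169/24; new cluster QY
  updated: d(AP,QY)=41/2, d(DLN,QY)=151/8, d(I,QY)=17
step 5: merge (AP,I) at d=31/2, Q=-82; branch lengths AP→63/8, I→61/8; new cluster AIP
  updated: d(AIP,DLN)=29/2, d(AIP,QY)=11
step 6: merge (AIP,DLN) at d=29/2, Q=-355/8; branch lengths AIP→53/16, DLN→179/16; new cluster ADILNP
  updated: d(ADILNP,QY)=123/16
step 7: merge (ADILNP,QY) at d=123/16; branch lengths ADILNP→123/32, QY→123/32; new cluster ADILNPQY
final tree: ((((A:-33/16,P:81/16):63/8,I:61/8):53/16,((D:-10/3,N:13/3):47/5,L:68/5):179/16):123/32,(Q:409/24,Y:-169/24):123/32)
total length: 1195/16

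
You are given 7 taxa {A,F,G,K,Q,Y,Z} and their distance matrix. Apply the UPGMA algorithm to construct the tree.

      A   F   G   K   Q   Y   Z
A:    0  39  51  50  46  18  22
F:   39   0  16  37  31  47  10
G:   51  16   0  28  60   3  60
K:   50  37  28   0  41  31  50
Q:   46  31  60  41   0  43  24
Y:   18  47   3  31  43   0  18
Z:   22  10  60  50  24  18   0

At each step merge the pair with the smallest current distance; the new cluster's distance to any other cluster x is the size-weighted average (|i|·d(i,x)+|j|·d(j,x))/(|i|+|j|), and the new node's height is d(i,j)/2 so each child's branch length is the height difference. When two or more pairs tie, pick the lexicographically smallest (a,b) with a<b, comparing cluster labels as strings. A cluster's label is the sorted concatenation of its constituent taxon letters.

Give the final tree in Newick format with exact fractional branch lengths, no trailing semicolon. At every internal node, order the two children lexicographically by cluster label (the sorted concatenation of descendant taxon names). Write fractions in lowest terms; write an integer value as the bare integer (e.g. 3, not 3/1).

step 1: merge (G,Y) at d=3; branch lengths G→3/2, Y→3/2; new cluster GY
  updated: d(A,GY)=69/2, d(F,GY)=63/2, d(GY,K)=59/2, d(GY,Q)=103/2, d(GY,Z)=39
step 2: merge (F,Z) at d=10; branch lengths F→5, Z→5; new cluster FZ
  updated: d(A,FZ)=61/2, d(FZ,GY)=141/4, d(FZ,K)=87/2, d(FZ,Q)=55/2
step 3: merge (FZ,Q) at d=55/2; branch lengths FZ→35/4, Q→55/4; new cluster FQZ
  updated: d(A,FQZ)=107/3, d(FQZ,GY)=122/3, d(FQZ,K)=128/3
step 4: merge (GY,K) at d=59/2; branch lengths GY→53/4, K→59/4; new cluster GKY
  updated: d(A,GKY)=119/3, d(FQZ,GKY)=124/3
step 5: merge (A,FQZ) at d=107/3; branch lengths A→107/6, FQZ→49/12; new cluster AFQZ
  updated: d(AFQZ,GKY)=491/12
step 6: merge (AFQZ,GKY) at d=491/12; branch lengths AFQZ→21/8, GKY→137/24; new cluster AFGKQYZ
final tree: ((A:107/6,((F:5,Z:5):35/4,Q:55/4):49/12):21/8,((G:3/2,Y:3/2):53/4,K:59/4):137/24)
total length: 375/4

((A:107/6,((F:5,Z:5):35/4,Q:55/4):49/12):21/8,((G:3/2,Y:3/2):53/4,K:59/4):137/24)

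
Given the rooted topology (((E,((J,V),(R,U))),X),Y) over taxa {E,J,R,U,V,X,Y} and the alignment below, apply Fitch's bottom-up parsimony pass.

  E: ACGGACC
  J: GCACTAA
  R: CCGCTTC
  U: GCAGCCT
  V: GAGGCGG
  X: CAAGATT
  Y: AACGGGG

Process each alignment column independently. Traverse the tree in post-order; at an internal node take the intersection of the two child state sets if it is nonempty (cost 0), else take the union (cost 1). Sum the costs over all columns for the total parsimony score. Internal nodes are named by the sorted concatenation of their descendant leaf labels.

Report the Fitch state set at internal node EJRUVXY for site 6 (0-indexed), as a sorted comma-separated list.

site 0, node JV: J={G} ∩ V={G} → {G} (+0)
site 0, node RU: R={C} ∪ U={G} → {C,G} (+1)
site 0, node JRUV: JV={G} ∩ RU={C,G} → {G} (+0)
site 0, node EJRUV: E={A} ∪ JRUV={G} → {A,G} (+1)
site 0, node EJRUVX: EJRUV={A,G} ∪ X={C} → {A,C,G} (+1)
site 0, node EJRUVXY: EJRUVX={A,C,G} ∩ Y={A} → {A} (+0)
site 1, node JV: J={C} ∪ V={A} → {A,C} (+1)
site 1, node RU: R={C} ∩ U={C} → {C} (+0)
site 1, node JRUV: JV={A,C} ∩ RU={C} → {C} (+0)
site 1, node EJRUV: E={C} ∩ JRUV={C} → {C} (+0)
site 1, node EJRUVX: EJRUV={C} ∪ X={A} → {A,C} (+1)
site 1, node EJRUVXY: EJRUVX={A,C} ∩ Y={A} → {A} (+0)
site 2, node JV: J={A} ∪ V={G} → {A,G} (+1)
site 2, node RU: R={G} ∪ U={A} → {A,G} (+1)
site 2, node JRUV: JV={A,G} ∩ RU={A,G} → {A,G} (+0)
site 2, node EJRUV: E={G} ∩ JRUV={A,G} → {G} (+0)
site 2, node EJRUVX: EJRUV={G} ∪ X={A} → {A,G} (+1)
site 2, node EJRUVXY: EJRUVX={A,G} ∪ Y={C} → {A,C,G} (+1)
site 3, node JV: J={C} ∪ V={G} → {C,G} (+1)
site 3, node RU: R={C} ∪ U={G} → {C,G} (+1)
site 3, node JRUV: JV={C,G} ∩ RU={C,G} → {C,G} (+0)
site 3, node EJRUV: E={G} ∩ JRUV={C,G} → {G} (+0)
site 3, node EJRUVX: EJRUV={G} ∩ X={G} → {G} (+0)
site 3, node EJRUVXY: EJRUVX={G} ∩ Y={G} → {G} (+0)
site 4, node JV: J={T} ∪ V={C} → {C,T} (+1)
site 4, node RU: R={T} ∪ U={C} → {C,T} (+1)
site 4, node JRUV: JV={C,T} ∩ RU={C,T} → {C,T} (+0)
site 4, node EJRUV: E={A} ∪ JRUV={C,T} → {A,C,T} (+1)
site 4, node EJRUVX: EJRUV={A,C,T} ∩ X={A} → {A} (+0)
site 4, node EJRUVXY: EJRUVX={A} ∪ Y={G} → {A,G} (+1)
site 5, node JV: J={A} ∪ V={G} → {A,G} (+1)
site 5, node RU: R={T} ∪ U={C} → {C,T} (+1)
site 5, node JRUV: JV={A,G} ∪ RU={C,T} → {A,C,G,T} (+1)
site 5, node EJRUV: E={C} ∩ JRUV={A,C,G,T} → {C} (+0)
site 5, node EJRUVX: EJRUV={C} ∪ X={T} → {C,T} (+1)
site 5, node EJRUVXY: EJRUVX={C,T} ∪ Y={G} → {C,G,T} (+1)
site 6, node JV: J={A} ∪ V={G} → {A,G} (+1)
site 6, node RU: R={C} ∪ U={T} → {C,T} (+1)
site 6, node JRUV: JV={A,G} ∪ RU={C,T} → {A,C,G,T} (+1)
site 6, node EJRUV: E={C} ∩ JRUV={A,C,G,T} → {C} (+0)
site 6, node EJRUVX: EJRUV={C} ∪ X={T} → {C,T} (+1)
site 6, node EJRUVXY: EJRUVX={C,T} ∪ Y={G} → {C,G,T} (+1)
per-site changes: [3, 2, 4, 2, 4, 5, 5]; total = 25

C,G,T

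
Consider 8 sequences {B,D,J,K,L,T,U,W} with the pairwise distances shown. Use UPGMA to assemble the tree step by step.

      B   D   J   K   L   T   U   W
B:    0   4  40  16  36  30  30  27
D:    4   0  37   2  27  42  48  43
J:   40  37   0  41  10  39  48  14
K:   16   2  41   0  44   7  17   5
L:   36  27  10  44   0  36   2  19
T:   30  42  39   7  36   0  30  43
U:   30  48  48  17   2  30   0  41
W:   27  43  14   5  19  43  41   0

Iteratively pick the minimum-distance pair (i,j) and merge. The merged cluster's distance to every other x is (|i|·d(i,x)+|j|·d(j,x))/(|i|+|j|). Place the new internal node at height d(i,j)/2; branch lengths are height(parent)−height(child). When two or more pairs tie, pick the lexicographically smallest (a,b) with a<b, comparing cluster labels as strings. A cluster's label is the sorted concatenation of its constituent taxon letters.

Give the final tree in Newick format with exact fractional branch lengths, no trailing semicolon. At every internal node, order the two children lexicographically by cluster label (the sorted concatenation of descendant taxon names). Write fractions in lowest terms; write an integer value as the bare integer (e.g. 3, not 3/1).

1. join D+K (d=2) ⇒ DK; edges |D|=1, |K|=1
  updated: d(B,DK)=10, d(DK,J)=39, d(DK,L)=71/2, d(DK,T)=49/2, d(DK,U)=65/2, d(DK,W)=24
2. join L+U (d=2) ⇒ LU; edges |L|=1, |U|=1
  updated: d(B,LU)=33, d(DK,LU)=34, d(J,LU)=29, d(LU,T)=33, d(LU,W)=30
3. join B+DK (d=10) ⇒ BDK; edges |B|=5, |DK|=4
  updated: d(BDK,J)=118/3, d(BDK,LU)=101/3, d(BDK,T)=79/3, d(BDK,W)=25
4. join J+W (d=14) ⇒ JW; edges |J|=7, |W|=7
  updated: d(BDK,JW)=193/6, d(JW,LU)=59/2, d(JW,T)=41
5. join BDK+T (d=79/3) ⇒ BDKT; edges |BDK|=49/6, |T|=79/6
  updated: d(BDKT,JW)=275/8, d(BDKT,LU)=67/2
6. join JW+LU (d=59/2) ⇒ JLUW; edges |JW|=31/4, |LU|=55/4
  updated: d(BDKT,JLUW)=543/16
7. join BDKT+JLUW (d=543/16) ⇒ BDJKLTUW; edges |BDKT|=365/96, |JLUW|=71/32
final tree: (((B:5,(D:1,K:1):4):49/6,T:79/6):365/96,((J:7,W:7):31/4,(L:1,U:1):55/4):71/32)
total length: 3641/48

(((B:5,(D:1,K:1):4):49/6,T:79/6):365/96,((J:7,W:7):31/4,(L:1,U:1):55/4):71/32)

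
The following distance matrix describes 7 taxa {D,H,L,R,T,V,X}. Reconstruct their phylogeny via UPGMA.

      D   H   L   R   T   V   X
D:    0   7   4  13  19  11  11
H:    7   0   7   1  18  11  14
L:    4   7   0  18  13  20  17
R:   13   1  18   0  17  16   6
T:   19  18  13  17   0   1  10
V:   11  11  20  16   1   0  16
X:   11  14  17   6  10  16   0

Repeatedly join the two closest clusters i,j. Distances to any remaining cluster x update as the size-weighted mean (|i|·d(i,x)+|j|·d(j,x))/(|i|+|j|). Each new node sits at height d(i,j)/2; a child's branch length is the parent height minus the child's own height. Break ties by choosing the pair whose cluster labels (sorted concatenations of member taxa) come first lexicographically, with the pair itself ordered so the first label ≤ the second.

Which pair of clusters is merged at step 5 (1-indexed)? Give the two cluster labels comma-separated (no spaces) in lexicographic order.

1. join H+R (d=1) ⇒ HR; edges |H|=1/2, |R|=1/2
  updated: d(D,HR)=10, d(HR,L)=25/2, d(HR,T)=35/2, d(HR,V)=27/2, d(HR,X)=10
2. join T+V (d=1) ⇒ TV; edges |T|=1/2, |V|=1/2
  updated: d(D,TV)=15, d(HR,TV)=31/2, d(L,TV)=33/2, d(TV,X)=13
3. join D+L (d=4) ⇒ DL; edges |D|=2, |L|=2
  updated: d(DL,HR)=45/4, d(DL,TV)=63/4, d(DL,X)=14
4. join HR+X (d=10) ⇒ HRX; edges |HR|=9/2, |X|=5
  updated: d(DL,HRX)=73/6, d(HRX,TV)=44/3
5. join DL+HRX (d=73/6) ⇒ DHLRX; edges |DL|=49/12, |HRX|=13/12
  updated: d(DHLRX,TV)=151/10
6. join DHLRX+TV (d=151/10) ⇒ DHLRTVX; edges |DHLRX|=22/15, |TV|=141/20
final tree: (((D:2,L:2):49/12,((H:1/2,R:1/2):9/2,X:5):13/12):22/15,(T:1/2,V:1/2):141/20)
total length: 1751/60

DL,HRX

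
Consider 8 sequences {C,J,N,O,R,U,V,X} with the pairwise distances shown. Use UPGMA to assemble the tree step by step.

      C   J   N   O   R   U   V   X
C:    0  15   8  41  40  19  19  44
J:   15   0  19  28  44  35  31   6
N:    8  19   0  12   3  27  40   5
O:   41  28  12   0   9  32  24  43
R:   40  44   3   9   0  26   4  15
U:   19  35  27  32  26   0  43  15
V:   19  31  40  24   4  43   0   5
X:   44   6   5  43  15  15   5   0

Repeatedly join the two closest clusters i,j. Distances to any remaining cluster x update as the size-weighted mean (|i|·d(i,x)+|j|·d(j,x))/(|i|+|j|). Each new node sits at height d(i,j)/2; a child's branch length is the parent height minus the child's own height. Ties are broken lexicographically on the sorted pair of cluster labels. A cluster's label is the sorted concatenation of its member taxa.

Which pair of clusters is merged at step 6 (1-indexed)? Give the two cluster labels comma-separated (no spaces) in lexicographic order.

step 1: merge (N,R) at d=3; branch lengths N→3/2, R→3/2; new cluster NR
  updated: d(C,NR)=24, d(J,NR)=63/2, d(NR,O)=21/2, d(NR,U)=53/2, d(NR,V)=22, d(NR,X)=10
step 2: merge (V,X) at d=5; branch lengths V→5/2, X→5/2; new cluster VX
  updated: d(C,VX)=63/2, d(J,VX)=37/2, d(NR,VX)=16, d(O,VX)=67/2, d(U,VX)=29
step 3: merge (NR,O) at d=21/2; branch lengths NR→15/4, O→21/4; new cluster NOR
  updated: d(C,NOR)=89/3, d(J,NOR)=91/3, d(NOR,U)=85/3, d(NOR,VX)=131/6
step 4: merge (C,J) at d=15; branch lengths C→15/2, J→15/2; new cluster CJ
  updated: d(CJ,NOR)=30, d(CJ,U)=27, d(CJ,VX)=25
step 5: merge (NOR,VX) at d=131/6; branch lengths NOR→17/3, VX→101/12; new cluster NORVX
  updated: d(CJ,NORVX)=28, d(NORVX,U)=143/5
step 6: merge (CJ,U) at d=27; branch lengths CJ→6, U→27/2; new cluster CJU
  updated: d(CJU,NORVX)=141/5
step 7: merge (CJU,NORVX) at d=141/5; branch lengths CJU→3/5, NORVX→191/60; new cluster CJNORUVX
final tree: (((C:15/2,J:15/2):6,U:27/2):3/5,(((N:3/2,R:3/2):15/4,O:21/4):17/3,(V:5/2,X:5/2):101/12):191/60)
total length: 2081/30

CJ,U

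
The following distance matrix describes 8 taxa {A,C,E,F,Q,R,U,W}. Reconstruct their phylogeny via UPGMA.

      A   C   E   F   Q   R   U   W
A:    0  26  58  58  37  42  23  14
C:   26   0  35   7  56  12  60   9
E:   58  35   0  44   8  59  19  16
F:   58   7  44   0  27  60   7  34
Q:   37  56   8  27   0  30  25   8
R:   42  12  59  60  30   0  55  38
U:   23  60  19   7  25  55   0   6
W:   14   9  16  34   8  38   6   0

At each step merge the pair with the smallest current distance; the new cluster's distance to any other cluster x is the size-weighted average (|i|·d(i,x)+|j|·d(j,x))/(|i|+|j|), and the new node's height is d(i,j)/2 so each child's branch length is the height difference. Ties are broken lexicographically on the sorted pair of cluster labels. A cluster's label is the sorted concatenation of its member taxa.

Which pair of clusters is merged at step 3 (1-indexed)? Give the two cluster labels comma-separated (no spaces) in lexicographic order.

E,Q

1. join U+W (d=6) ⇒ UW; edges |U|=3, |W|=3
  updated: d(A,UW)=37/2, d(C,UW)=69/2, d(E,UW)=35/2, d(F,UW)=41/2, d(Q,UW)=33/2, d(R,UW)=93/2
2. join C+F (d=7) ⇒ CF; edges |C|=7/2, |F|=7/2
  updated: d(A,CF)=42, d(CF,E)=79/2, d(CF,Q)=83/2, d(CF,R)=36, d(CF,UW)=55/2
3. join E+Q (d=8) ⇒ EQ; edges |E|=4, |Q|=4
  updated: d(A,EQ)=95/2, d(CF,EQ)=81/2, d(EQ,R)=89/2, d(EQ,UW)=17
4. join EQ+UW (d=17) ⇒ EQUW; edges |EQ|=9/2, |UW|=11/2
  updated: d(A,EQUW)=33, d(CF,EQUW)=34, d(EQUW,R)=91/2
5. join A+EQUW (d=33) ⇒ AEQUW; edges |A|=33/2, |EQUW|=8
  updated: d(AEQUW,CF)=178/5, d(AEQUW,R)=224/5
6. join AEQUW+CF (d=178/5) ⇒ ACEFQUW; edges |AEQUW|=13/10, |CF|=143/10
  updated: d(ACEFQUW,R)=296/7
7. join ACEFQUW+R (d=296/7) ⇒ ACEFQRUW; edges |ACEFQUW|=117/35, |R|=148/7
final tree: (((A:33/2,((E:4,Q:4):9/2,(U:3,W:3):11/2):8):13/10,(C:7/2,F:7/2):143/10):117/35,R:148/7)
total length: 6691/70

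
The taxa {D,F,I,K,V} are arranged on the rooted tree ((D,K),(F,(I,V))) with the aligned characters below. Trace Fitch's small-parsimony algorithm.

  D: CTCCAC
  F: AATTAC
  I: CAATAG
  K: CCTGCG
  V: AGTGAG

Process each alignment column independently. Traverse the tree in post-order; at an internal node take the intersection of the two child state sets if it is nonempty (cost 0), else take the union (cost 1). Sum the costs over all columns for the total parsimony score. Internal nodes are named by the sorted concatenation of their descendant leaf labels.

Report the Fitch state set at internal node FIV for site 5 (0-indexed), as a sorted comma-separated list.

C,G

DK@0: {C} ∩ {C} = {C} (intersection, +0)
IV@0: {C} ∪ {A} = {A,C} (union, +1)
FIV@0: {A} ∩ {A,C} = {A} (intersection, +0)
DFIKV@0: {C} ∪ {A} = {A,C} (union, +1)
DK@1: {T} ∪ {C} = {C,T} (union, +1)
IV@1: {A} ∪ {G} = {A,G} (union, +1)
FIV@1: {A} ∩ {A,G} = {A} (intersection, +0)
DFIKV@1: {C,T} ∪ {A} = {A,C,T} (union, +1)
DK@2: {C} ∪ {T} = {C,T} (union, +1)
IV@2: {A} ∪ {T} = {A,T} (union, +1)
FIV@2: {T} ∩ {A,T} = {T} (intersection, +0)
DFIKV@2: {C,T} ∩ {T} = {T} (intersection, +0)
DK@3: {C} ∪ {G} = {C,G} (union, +1)
IV@3: {T} ∪ {G} = {G,T} (union, +1)
FIV@3: {T} ∩ {G,T} = {T} (intersection, +0)
DFIKV@3: {C,G} ∪ {T} = {C,G,T} (union, +1)
DK@4: {A} ∪ {C} = {A,C} (union, +1)
IV@4: {A} ∩ {A} = {A} (intersection, +0)
FIV@4: {A} ∩ {A} = {A} (intersection, +0)
DFIKV@4: {A,C} ∩ {A} = {A} (intersection, +0)
DK@5: {C} ∪ {G} = {C,G} (union, +1)
IV@5: {G} ∩ {G} = {G} (intersection, +0)
FIV@5: {C} ∪ {G} = {C,G} (union, +1)
DFIKV@5: {C,G} ∩ {C,G} = {C,G} (intersection, +0)
per-site changes: [2, 3, 2, 3, 1, 2]; total = 13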